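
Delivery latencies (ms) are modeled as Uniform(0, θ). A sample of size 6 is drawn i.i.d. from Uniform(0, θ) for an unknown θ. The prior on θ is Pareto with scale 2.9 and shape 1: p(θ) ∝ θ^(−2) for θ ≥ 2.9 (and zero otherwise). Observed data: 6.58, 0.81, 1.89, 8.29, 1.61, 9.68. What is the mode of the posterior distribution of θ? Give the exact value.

The Uniform(0, θ) likelihood is θ^(−n) for θ ≥ max(xᵢ), zero otherwise. Here max(xᵢ) = 9.68.
Posterior ∝ θ^(−2) · θ^(−6) = θ^(−8) on θ ≥ max(2.9, 9.68) = 9.68.
This density is strictly decreasing in θ, so the posterior mode lies at the lower boundary of the support.

θ̂_MAP = 9.68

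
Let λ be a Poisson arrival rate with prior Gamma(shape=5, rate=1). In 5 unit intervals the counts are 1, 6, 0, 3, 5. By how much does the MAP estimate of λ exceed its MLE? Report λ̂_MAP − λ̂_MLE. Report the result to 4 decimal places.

MAP − MLE = 0.1667

Σxᵢ = 15. Posterior is Gamma(20, 6); MAP = (20−1)/6 = 19/6 ≈ 3.16667.
MLE = x̄ = 15/5 ≈ 3.00000.
Difference = 19/6 − 15/5 = 1/6 ≈ 0.1667.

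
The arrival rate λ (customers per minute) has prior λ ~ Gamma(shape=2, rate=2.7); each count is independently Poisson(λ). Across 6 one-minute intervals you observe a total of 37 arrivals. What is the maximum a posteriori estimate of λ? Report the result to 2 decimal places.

λ̂_MAP = 4.37

Σxᵢ = 37, n = 6.
Posterior ∝ λe^(−2.7λ) · λ^37e^(−6λ) = λ^38e^(−8.7λ), i.e. Gamma(shape=39, rate=8.7).
The mode of a Gamma(a, b) with a ≥ 1 (shape–rate) is (a−1)/b = 38/8.7 ≈ 4.37.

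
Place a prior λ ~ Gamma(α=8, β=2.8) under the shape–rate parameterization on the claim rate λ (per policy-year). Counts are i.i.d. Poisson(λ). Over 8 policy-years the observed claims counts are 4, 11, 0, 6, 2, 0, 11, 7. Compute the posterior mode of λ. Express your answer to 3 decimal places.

Σxᵢ = 4+11+0+6+2+0+11+7 = 41, with n = 8.
Posterior ∝ λ^7e^(−2.8λ) · λ^41e^(−8λ) = λ^48e^(−10.8λ), i.e. Gamma(shape=49, rate=10.8).
The mode of a Gamma(a, b) with a ≥ 1 (shape–rate) is (a−1)/b = 48/10.8 ≈ 4.444.

λ̂_MAP = 4.444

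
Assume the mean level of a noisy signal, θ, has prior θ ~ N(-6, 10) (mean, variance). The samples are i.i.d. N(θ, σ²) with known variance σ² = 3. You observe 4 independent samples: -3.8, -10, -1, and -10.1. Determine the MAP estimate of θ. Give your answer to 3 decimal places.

n = 4; x̄ = ((-3.8) + (-10) + (-1) + (-10.1))/4 = -24.9/4 = -6.225.
For a Normal prior and Normal likelihood with known variance, the posterior is Normal; its mode equals its mean, the precision-weighted average.
Prior precision 1/σ₀² = 1/10 = 0.1; data precision n/σ² = 4/3.
θ̂ = (0.1·(-6) + (4/3)·(-6.225)) / (0.1 + 4/3) = (-8.9)/(43/30) = -267/43 ≈ -6.209.

θ̂_MAP = -6.209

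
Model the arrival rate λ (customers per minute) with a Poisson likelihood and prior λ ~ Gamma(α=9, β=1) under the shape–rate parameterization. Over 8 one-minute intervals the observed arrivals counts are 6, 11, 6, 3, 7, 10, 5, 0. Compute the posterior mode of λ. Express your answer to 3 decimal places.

Σxᵢ = 6+11+6+3+7+10+5+0 = 48, with n = 8.
Posterior ∝ λ^8e^(−1λ) · λ^48e^(−8λ) = λ^56e^(−9λ), i.e. Gamma(shape=57, rate=9).
The mode of a Gamma(a, b) with a ≥ 1 (shape–rate) is (a−1)/b = 56/9 ≈ 6.222.

λ̂_MAP = 6.222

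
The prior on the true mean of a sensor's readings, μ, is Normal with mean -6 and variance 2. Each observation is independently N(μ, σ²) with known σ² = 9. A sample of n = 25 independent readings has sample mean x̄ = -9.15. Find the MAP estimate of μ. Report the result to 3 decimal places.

μ̂_MAP = -8.669

n = 25, x̄ = -9.15.
For a Normal prior and Normal likelihood with known variance, the posterior is Normal; its mode equals its mean, the precision-weighted average.
Prior precision 1/σ₀² = 1/2 = 0.5; data precision n/σ² = 25/9.
μ̂ = (0.5·(-6) + (25/9)·(-9.15)) / (0.5 + 25/9) = (-341/12)/(59/18) = -1023/118 ≈ -8.669.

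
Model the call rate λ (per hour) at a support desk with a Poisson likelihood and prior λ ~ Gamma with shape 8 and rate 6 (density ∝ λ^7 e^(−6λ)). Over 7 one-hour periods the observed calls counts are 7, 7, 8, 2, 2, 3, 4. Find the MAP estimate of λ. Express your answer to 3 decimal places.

λ̂_MAP = 3.077

Σxᵢ = 7+7+8+2+2+3+4 = 33, with n = 7.
Posterior ∝ λ^7e^(−6λ) · λ^33e^(−7λ) = λ^40e^(−13λ), i.e. Gamma(shape=41, rate=13).
The mode of a Gamma(a, b) with a ≥ 1 (shape–rate) is (a−1)/b = 40/13 ≈ 3.077.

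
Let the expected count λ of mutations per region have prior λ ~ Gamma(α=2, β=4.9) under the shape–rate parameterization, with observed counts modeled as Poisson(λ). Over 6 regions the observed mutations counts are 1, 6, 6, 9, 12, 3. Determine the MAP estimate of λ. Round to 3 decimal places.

Σxᵢ = 1+6+6+9+12+3 = 37, with n = 6.
Posterior ∝ λe^(−4.9λ) · λ^37e^(−6λ) = λ^38e^(−10.9λ), i.e. Gamma(shape=39, rate=10.9).
The mode of a Gamma(a, b) with a ≥ 1 (shape–rate) is (a−1)/b = 38/10.9 ≈ 3.486.

λ̂_MAP = 3.486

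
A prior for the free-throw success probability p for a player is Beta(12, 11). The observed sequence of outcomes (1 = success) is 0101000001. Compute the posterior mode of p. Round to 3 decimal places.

Prior: Beta(12, 11).
Data: 3 successes in 10 trials (from the sequence). The binomial likelihood contributes p^3(1−p)^7, so the posterior is Beta(12+3, 11+7) = Beta(15, 18).
For Beta(a, b) with a, b > 1 the mode is (a−1)/(a+b−2) = 14/31 ≈ 0.452.

p̂_MAP = 0.452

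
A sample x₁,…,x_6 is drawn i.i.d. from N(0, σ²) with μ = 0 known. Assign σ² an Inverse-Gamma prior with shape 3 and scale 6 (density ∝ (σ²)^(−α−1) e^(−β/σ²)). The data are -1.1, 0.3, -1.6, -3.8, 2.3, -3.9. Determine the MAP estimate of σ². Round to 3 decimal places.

σ̂²_MAP = 3.629

Sum of squared deviations about the known mean: SS = (-1.1−0)² + (0.3−0)² + (-1.6−0)² + (-3.8−0)² + (2.3−0)² + (-3.9−0)² = 38.8.
The Normal likelihood contributes (σ²)^(−n/2) exp(−SS/(2σ²)), so the posterior is Inverse-Gamma(α + n/2, β + SS/2) = Inverse-Gamma(6, 25.4).
The mode of Inverse-Gamma(a, b) is b/(a+1) = 25.4/7 ≈ 3.629.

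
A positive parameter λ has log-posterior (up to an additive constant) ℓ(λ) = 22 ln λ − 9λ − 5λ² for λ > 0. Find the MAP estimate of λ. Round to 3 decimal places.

ℓ'(λ) = 22/λ − 9 − 10λ. Setting this to zero and multiplying by λ: 10λ² + 9λ − 22 = 0.
λ = (−9 + √(9² + 4·10·22)) / (2·10) = (−9 + √961) / 20 = (−9 + 31)/20 = 11/10.
ℓ''(λ) = −22/λ² − 10 < 0, confirming a maximum.

λ̂_MAP = 1.100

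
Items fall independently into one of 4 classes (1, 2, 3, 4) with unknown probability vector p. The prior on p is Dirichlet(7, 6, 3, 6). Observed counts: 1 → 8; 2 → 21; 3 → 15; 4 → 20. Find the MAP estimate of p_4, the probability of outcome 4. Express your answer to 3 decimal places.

MAP estimate: 0.305

The posterior is Dirichlet(αᵢ + nᵢ) = Dirichlet(15, 27, 18, 26).
For a Dirichlet(a₁,…,a_K) with all aᵢ > 1, the mode has j-th component (aⱼ − 1)/(Σaᵢ − K).
Here Σaᵢ = 86 and K = 4, so p_4 = (26 − 1)/(86 − 4) = 25/82 ≈ 0.305.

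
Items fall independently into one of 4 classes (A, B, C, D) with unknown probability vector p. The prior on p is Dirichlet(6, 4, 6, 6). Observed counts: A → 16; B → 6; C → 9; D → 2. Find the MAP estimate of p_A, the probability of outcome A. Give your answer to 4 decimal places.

The posterior is Dirichlet(αᵢ + nᵢ) = Dirichlet(22, 10, 15, 8).
For a Dirichlet(a₁,…,a_K) with all aᵢ > 1, the mode has j-th component (aⱼ − 1)/(Σaᵢ − K).
Here Σaᵢ = 55 and K = 4, so p_A = (22 − 1)/(55 − 4) = 21/51 ≈ 0.4118.

MAP estimate of p_A = 0.4118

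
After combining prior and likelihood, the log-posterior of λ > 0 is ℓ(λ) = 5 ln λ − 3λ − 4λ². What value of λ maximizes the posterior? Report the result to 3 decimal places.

λ̂_MAP = 0.625

ℓ'(λ) = 5/λ − 3 − 8λ. Setting this to zero and multiplying by λ: 8λ² + 3λ − 5 = 0.
λ = (−3 + √(3² + 4·8·5)) / (2·8) = (−3 + √169) / 16 = (−3 + 13)/16 = 5/8.
ℓ''(λ) = −5/λ² − 8 < 0, confirming a maximum.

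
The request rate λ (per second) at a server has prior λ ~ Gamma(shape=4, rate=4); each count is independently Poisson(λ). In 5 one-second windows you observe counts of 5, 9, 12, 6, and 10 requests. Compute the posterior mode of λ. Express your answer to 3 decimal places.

λ̂_MAP = 5.000

Σxᵢ = 5+9+12+6+10 = 42, with n = 5.
Posterior ∝ λ^3e^(−4λ) · λ^42e^(−5λ) = λ^45e^(−9λ), i.e. Gamma(shape=46, rate=9).
The mode of a Gamma(a, b) with a ≥ 1 (shape–rate) is (a−1)/b = 45/9 ≈ 5.000.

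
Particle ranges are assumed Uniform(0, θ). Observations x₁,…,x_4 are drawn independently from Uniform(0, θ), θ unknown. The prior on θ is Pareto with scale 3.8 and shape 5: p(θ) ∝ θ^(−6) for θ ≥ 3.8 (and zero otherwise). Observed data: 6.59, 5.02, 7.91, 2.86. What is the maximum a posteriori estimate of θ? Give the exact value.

θ̂_MAP = 7.91

The Uniform(0, θ) likelihood is θ^(−n) for θ ≥ max(xᵢ), zero otherwise. Here max(xᵢ) = 7.91.
Posterior ∝ θ^(−6) · θ^(−4) = θ^(−10) on θ ≥ max(3.8, 7.91) = 7.91.
This density is strictly decreasing in θ, so the posterior mode lies at the lower boundary of the support.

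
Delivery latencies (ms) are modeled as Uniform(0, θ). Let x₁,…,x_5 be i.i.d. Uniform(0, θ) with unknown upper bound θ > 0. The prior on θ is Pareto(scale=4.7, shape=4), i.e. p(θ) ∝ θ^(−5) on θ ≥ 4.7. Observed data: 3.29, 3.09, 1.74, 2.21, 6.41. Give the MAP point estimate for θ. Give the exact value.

The Uniform(0, θ) likelihood is θ^(−n) for θ ≥ max(xᵢ), zero otherwise. Here max(xᵢ) = 6.41.
Posterior ∝ θ^(−5) · θ^(−5) = θ^(−10) on θ ≥ max(4.7, 6.41) = 6.41.
This density is strictly decreasing in θ, so the posterior mode lies at the lower boundary of the support.

θ̂_MAP = 6.41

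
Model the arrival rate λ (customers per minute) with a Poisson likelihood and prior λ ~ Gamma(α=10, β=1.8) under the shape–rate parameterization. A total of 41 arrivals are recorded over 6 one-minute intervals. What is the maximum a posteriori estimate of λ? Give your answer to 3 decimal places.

Σxᵢ = 41, n = 6.
Posterior ∝ λ^9e^(−1.8λ) · λ^41e^(−6λ) = λ^50e^(−7.8λ), i.e. Gamma(shape=51, rate=7.8).
The mode of a Gamma(a, b) with a ≥ 1 (shape–rate) is (a−1)/b = 50/7.8 ≈ 6.410.

λ̂_MAP = 6.410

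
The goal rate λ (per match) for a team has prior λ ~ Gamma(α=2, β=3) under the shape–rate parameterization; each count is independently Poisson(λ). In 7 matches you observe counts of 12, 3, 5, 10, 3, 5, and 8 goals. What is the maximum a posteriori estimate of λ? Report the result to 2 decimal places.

λ̂_MAP = 4.70

Σxᵢ = 12+3+5+10+3+5+8 = 46, with n = 7.
Posterior ∝ λe^(−3λ) · λ^46e^(−7λ) = λ^47e^(−10λ), i.e. Gamma(shape=48, rate=10).
The mode of a Gamma(a, b) with a ≥ 1 (shape–rate) is (a−1)/b = 47/10 ≈ 4.70.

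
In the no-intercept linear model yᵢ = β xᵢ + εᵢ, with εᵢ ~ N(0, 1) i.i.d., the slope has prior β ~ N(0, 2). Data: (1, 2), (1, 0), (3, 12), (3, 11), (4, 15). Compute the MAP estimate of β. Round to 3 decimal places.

β̂_MAP = 3.589

log p(β | y) = −Σ(yᵢ − βxᵢ)²/(2·1) − β²/(2·2) + const.
Setting the derivative to zero: Σxᵢ(yᵢ − βxᵢ)/1 − β/2 = 0, so β = Σxᵢyᵢ / (Σxᵢ² + σ²/τ²).
Σxᵢyᵢ = 1·2 + 1·0 + 3·12 + 3·11 + 4·15 = 131; Σxᵢ² = 36; σ²/τ² = 0.5.
β̂_MAP = 131 / (36 + 0.5) = 131/36.5 ≈ 3.589.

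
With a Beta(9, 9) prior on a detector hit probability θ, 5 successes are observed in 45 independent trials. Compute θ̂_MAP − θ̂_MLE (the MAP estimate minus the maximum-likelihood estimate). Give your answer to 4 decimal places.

MAP − MLE = 0.1020

Posterior is Beta(14, 49); MAP = (14−1)/(63−2) = 13/61 ≈ 0.21311.
MLE ignores the prior: θ̂_MLE = k/n = 5/45 ≈ 0.11111.
Difference = 13/61 − 5/45 = 56/549 ≈ 0.1020.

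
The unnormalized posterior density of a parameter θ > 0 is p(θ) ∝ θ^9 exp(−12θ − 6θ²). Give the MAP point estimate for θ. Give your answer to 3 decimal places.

ℓ'(θ) = 9/θ − 12 − 12θ. Setting this to zero and multiplying by θ: 12θ² + 12θ − 9 = 0.
θ = (−12 + √(12² + 4·12·9)) / (2·12) = (−12 + √576) / 24 = (−12 + 24)/24 = 1/2.
ℓ''(θ) = −9/θ² − 12 < 0, confirming a maximum.

θ̂_MAP = 0.500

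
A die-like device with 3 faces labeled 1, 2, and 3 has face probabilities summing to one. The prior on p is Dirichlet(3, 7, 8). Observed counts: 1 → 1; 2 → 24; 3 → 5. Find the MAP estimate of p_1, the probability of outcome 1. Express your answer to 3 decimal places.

MAP estimate: 0.067

The posterior is Dirichlet(αᵢ + nᵢ) = Dirichlet(4, 31, 13).
For a Dirichlet(a₁,…,a_K) with all aᵢ > 1, the mode has j-th component (aⱼ − 1)/(Σaᵢ − K).
Here Σaᵢ = 48 and K = 3, so p_1 = (4 − 1)/(48 − 3) = 3/45 ≈ 0.067.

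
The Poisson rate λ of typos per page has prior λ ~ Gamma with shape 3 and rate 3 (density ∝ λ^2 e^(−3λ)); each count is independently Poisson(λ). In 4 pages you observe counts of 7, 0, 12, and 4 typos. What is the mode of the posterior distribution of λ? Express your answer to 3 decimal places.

λ̂_MAP = 3.571

Σxᵢ = 7+0+12+4 = 23, with n = 4.
Posterior ∝ λ^2e^(−3λ) · λ^23e^(−4λ) = λ^25e^(−7λ), i.e. Gamma(shape=26, rate=7).
The mode of a Gamma(a, b) with a ≥ 1 (shape–rate) is (a−1)/b = 25/7 ≈ 3.571.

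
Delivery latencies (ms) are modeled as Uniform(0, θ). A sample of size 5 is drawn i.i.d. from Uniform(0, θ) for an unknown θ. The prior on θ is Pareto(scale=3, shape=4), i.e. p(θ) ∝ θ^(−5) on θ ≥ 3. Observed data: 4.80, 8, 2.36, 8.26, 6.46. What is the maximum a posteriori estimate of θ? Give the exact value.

The Uniform(0, θ) likelihood is θ^(−n) for θ ≥ max(xᵢ), zero otherwise. Here max(xᵢ) = 8.26.
Posterior ∝ θ^(−5) · θ^(−5) = θ^(−10) on θ ≥ max(3, 8.26) = 8.26.
This density is strictly decreasing in θ, so the posterior mode lies at the lower boundary of the support.

θ̂_MAP = 8.26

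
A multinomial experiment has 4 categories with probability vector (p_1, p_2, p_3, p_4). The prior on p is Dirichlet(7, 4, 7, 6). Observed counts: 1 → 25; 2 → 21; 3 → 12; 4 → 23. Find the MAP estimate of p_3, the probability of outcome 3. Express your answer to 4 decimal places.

MAP estimate: 0.1782

The posterior is Dirichlet(αᵢ + nᵢ) = Dirichlet(32, 25, 19, 29).
For a Dirichlet(a₁,…,a_K) with all aᵢ > 1, the mode has j-th component (aⱼ − 1)/(Σaᵢ − K).
Here Σaᵢ = 105 and K = 4, so p_3 = (19 − 1)/(105 − 4) = 18/101 ≈ 0.1782.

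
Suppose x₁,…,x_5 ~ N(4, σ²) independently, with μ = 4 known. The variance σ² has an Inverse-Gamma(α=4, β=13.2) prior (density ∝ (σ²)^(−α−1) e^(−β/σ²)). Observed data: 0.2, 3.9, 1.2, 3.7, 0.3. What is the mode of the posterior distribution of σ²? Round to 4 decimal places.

σ̂²_MAP = 4.1647

Sum of squared deviations about the known mean: SS = (0.2−4)² + (3.9−4)² + (1.2−4)² + (3.7−4)² + (0.3−4)² = 36.07.
The Normal likelihood contributes (σ²)^(−n/2) exp(−SS/(2σ²)), so the posterior is Inverse-Gamma(α + n/2, β + SS/2) = Inverse-Gamma(6.5, 31.235).
The mode of Inverse-Gamma(a, b) is b/(a+1) = 31.235/7.5 ≈ 4.1647.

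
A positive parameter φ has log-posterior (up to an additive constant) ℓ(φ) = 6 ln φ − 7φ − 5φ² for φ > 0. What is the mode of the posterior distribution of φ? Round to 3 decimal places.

ℓ'(φ) = 6/φ − 7 − 10φ. Setting this to zero and multiplying by φ: 10φ² + 7φ − 6 = 0.
φ = (−7 + √(7² + 4·10·6)) / (2·10) = (−7 + √289) / 20 = (−7 + 17)/20 = 1/2.
ℓ''(φ) = −6/φ² − 10 < 0, confirming a maximum.

φ̂_MAP = 0.500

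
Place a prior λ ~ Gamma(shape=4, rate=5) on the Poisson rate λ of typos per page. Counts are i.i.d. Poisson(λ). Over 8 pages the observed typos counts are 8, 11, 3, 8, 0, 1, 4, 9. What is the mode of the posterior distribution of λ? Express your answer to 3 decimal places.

λ̂_MAP = 3.615

Σxᵢ = 8+11+3+8+0+1+4+9 = 44, with n = 8.
Posterior ∝ λ^3e^(−5λ) · λ^44e^(−8λ) = λ^47e^(−13λ), i.e. Gamma(shape=48, rate=13).
The mode of a Gamma(a, b) with a ≥ 1 (shape–rate) is (a−1)/b = 47/13 ≈ 3.615.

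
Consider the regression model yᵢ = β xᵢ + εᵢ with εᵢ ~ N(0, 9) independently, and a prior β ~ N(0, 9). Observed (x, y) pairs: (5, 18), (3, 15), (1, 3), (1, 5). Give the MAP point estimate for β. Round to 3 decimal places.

log p(β | y) = −Σ(yᵢ − βxᵢ)²/(2·9) − β²/(2·9) + const.
Setting the derivative to zero: Σxᵢ(yᵢ − βxᵢ)/9 − β/9 = 0, so β = Σxᵢyᵢ / (Σxᵢ² + σ²/τ²).
Σxᵢyᵢ = 5·18 + 3·15 + 1·3 + 1·5 = 143; Σxᵢ² = 36; σ²/τ² = 1.
β̂_MAP = 143 / (36 + 1) = 143/37 ≈ 3.865.

β̂_MAP = 3.865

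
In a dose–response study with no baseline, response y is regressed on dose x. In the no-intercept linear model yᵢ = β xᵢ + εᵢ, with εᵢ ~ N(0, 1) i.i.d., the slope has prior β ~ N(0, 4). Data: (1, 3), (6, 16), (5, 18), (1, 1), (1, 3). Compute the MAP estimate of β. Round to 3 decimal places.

log p(β | y) = −Σ(yᵢ − βxᵢ)²/(2·1) − β²/(2·4) + const.
Setting the derivative to zero: Σxᵢ(yᵢ − βxᵢ)/1 − β/4 = 0, so β = Σxᵢyᵢ / (Σxᵢ² + σ²/τ²).
Σxᵢyᵢ = 1·3 + 6·16 + 5·18 + 1·1 + 1·3 = 193; Σxᵢ² = 64; σ²/τ² = 0.25.
β̂_MAP = 193 / (64 + 0.25) = 193/64.25 ≈ 3.004.

β̂_MAP = 3.004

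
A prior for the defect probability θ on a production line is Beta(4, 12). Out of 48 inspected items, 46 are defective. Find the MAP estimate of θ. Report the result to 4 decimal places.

θ̂_MAP = 0.7903

Prior: Beta(4, 12).
Data: 46 successes in 48 trials. The binomial likelihood contributes θ^46(1−θ)^2, so the posterior is Beta(4+46, 12+2) = Beta(50, 14).
For Beta(a, b) with a, b > 1 the mode is (a−1)/(a+b−2) = 49/62 ≈ 0.7903.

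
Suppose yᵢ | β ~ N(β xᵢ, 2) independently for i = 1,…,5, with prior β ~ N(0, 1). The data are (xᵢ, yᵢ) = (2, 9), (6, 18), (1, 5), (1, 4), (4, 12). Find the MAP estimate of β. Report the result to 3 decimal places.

log p(β | y) = −Σ(yᵢ − βxᵢ)²/(2·2) − β²/(2·1) + const.
Setting the derivative to zero: Σxᵢ(yᵢ − βxᵢ)/2 − β/1 = 0, so β = Σxᵢyᵢ / (Σxᵢ² + σ²/τ²).
Σxᵢyᵢ = 2·9 + 6·18 + 1·5 + 1·4 + 4·12 = 183; Σxᵢ² = 58; σ²/τ² = 2.
β̂_MAP = 183 / (58 + 2) = 183/60 ≈ 3.050.

β̂_MAP = 3.050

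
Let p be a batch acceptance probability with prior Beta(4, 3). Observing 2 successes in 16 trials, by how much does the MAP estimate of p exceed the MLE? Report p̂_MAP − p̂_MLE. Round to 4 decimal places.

Posterior is Beta(6, 17); MAP = (6−1)/(23−2) = 5/21 ≈ 0.23810.
MLE ignores the prior: p̂_MLE = k/n = 2/16 ≈ 0.12500.
Difference = 5/21 − 2/16 = 19/168 ≈ 0.1131.

MAP − MLE = 0.1131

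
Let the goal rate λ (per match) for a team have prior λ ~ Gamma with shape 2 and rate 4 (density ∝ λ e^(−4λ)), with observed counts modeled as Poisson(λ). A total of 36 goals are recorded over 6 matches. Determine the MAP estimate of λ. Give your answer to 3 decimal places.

λ̂_MAP = 3.700

Σxᵢ = 36, n = 6.
Posterior ∝ λe^(−4λ) · λ^36e^(−6λ) = λ^37e^(−10λ), i.e. Gamma(shape=38, rate=10).
The mode of a Gamma(a, b) with a ≥ 1 (shape–rate) is (a−1)/b = 37/10 ≈ 3.700.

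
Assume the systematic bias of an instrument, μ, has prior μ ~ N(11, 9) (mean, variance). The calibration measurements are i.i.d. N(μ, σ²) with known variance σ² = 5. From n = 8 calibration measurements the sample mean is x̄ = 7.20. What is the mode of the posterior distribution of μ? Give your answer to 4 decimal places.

μ̂_MAP = 7.4468

n = 8, x̄ = 7.20.
For a Normal prior and Normal likelihood with known variance, the posterior is Normal; its mode equals its mean, the precision-weighted average.
Prior precision 1/σ₀² = 1/9; data precision n/σ² = 8/5 = 1.6.
μ̂ = ((1/9)·11 + 1.6·7.2) / (1/9 + 1.6) = (2867/225)/(77/45) = 2867/385 ≈ 7.4468.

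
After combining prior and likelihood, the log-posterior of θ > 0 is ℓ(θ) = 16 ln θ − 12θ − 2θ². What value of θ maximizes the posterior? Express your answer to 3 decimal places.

θ̂_MAP = 1.000

ℓ'(θ) = 16/θ − 12 − 4θ. Setting this to zero and multiplying by θ: 4θ² + 12θ − 16 = 0.
θ = (−12 + √(12² + 4·4·16)) / (2·4) = (−12 + √400) / 8 = (−12 + 20)/8 = 1.
ℓ''(θ) = −16/θ² − 4 < 0, confirming a maximum.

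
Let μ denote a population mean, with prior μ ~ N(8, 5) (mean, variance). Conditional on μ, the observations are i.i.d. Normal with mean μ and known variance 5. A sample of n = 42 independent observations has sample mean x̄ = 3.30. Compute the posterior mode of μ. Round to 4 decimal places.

n = 42, x̄ = 3.30.
For a Normal prior and Normal likelihood with known variance, the posterior is Normal; its mode equals its mean, the precision-weighted average.
Prior precision 1/σ₀² = 1/5 = 0.2; data precision n/σ² = 42/5 = 8.4.
μ̂ = (0.2·8 + 8.4·3.3) / (0.2 + 8.4) = 29.32/8.6 = 733/215 ≈ 3.4093.

μ̂_MAP = 3.4093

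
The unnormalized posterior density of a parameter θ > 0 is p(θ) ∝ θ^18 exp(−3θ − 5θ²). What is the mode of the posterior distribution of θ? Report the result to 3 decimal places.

ℓ'(θ) = 18/θ − 3 − 10θ. Setting this to zero and multiplying by θ: 10θ² + 3θ − 18 = 0.
θ = (−3 + √(3² + 4·10·18)) / (2·10) = (−3 + √729) / 20 = (−3 + 27)/20 = 6/5.
ℓ''(θ) = −18/θ² − 10 < 0, confirming a maximum.

θ̂_MAP = 1.200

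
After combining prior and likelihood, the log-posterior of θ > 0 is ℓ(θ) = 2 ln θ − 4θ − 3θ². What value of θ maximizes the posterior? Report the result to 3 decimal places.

ℓ'(θ) = 2/θ − 4 − 6θ. Setting this to zero and multiplying by θ: 6θ² + 4θ − 2 = 0.
θ = (−4 + √(4² + 4·6·2)) / (2·6) = (−4 + √64) / 12 = (−4 + 8)/12 = 1/3.
ℓ''(θ) = −2/θ² − 6 < 0, confirming a maximum.

θ̂_MAP = 0.333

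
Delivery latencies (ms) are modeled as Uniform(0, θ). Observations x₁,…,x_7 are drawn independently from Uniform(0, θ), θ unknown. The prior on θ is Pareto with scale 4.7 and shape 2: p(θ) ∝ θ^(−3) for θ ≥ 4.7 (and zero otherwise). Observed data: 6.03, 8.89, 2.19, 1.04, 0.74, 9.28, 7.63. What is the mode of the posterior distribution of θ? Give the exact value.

The Uniform(0, θ) likelihood is θ^(−n) for θ ≥ max(xᵢ), zero otherwise. Here max(xᵢ) = 9.28.
Posterior ∝ θ^(−3) · θ^(−7) = θ^(−10) on θ ≥ max(4.7, 9.28) = 9.28.
This density is strictly decreasing in θ, so the posterior mode lies at the lower boundary of the support.

θ̂_MAP = 9.28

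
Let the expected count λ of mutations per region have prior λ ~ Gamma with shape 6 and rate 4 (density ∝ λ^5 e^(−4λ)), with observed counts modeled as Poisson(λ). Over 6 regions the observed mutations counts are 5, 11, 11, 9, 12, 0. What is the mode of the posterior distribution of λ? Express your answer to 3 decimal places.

Σxᵢ = 5+11+11+9+12+0 = 48, with n = 6.
Posterior ∝ λ^5e^(−4λ) · λ^48e^(−6λ) = λ^53e^(−10λ), i.e. Gamma(shape=54, rate=10).
The mode of a Gamma(a, b) with a ≥ 1 (shape–rate) is (a−1)/b = 53/10 ≈ 5.300.

λ̂_MAP = 5.300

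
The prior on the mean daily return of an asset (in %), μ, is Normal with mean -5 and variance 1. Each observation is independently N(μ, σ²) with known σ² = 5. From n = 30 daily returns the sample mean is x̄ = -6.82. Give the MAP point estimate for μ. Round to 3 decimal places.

n = 30, x̄ = -6.82.
For a Normal prior and Normal likelihood with known variance, the posterior is Normal; its mode equals its mean, the precision-weighted average.
Prior precision 1/σ₀² = 1/1 = 1; data precision n/σ² = 30/5 = 6.
μ̂ = (1·(-5) + 6·(-6.82)) / (1 + 6) = (-45.92)/7 = -6.560.

μ̂_MAP = -6.560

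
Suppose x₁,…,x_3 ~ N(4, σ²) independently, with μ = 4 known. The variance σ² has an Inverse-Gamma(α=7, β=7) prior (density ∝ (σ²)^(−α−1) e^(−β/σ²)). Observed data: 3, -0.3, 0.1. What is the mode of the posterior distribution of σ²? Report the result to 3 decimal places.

σ̂²_MAP = 2.563

Sum of squared deviations about the known mean: SS = (3−4)² + (-0.3−4)² + (0.1−4)² = 34.7.
The Normal likelihood contributes (σ²)^(−n/2) exp(−SS/(2σ²)), so the posterior is Inverse-Gamma(α + n/2, β + SS/2) = Inverse-Gamma(8.5, 24.35).
The mode of Inverse-Gamma(a, b) is b/(a+1) = 24.35/9.5 ≈ 2.563.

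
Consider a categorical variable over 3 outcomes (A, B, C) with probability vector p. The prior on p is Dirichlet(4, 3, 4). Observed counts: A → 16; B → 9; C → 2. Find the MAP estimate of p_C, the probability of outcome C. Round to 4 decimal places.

The posterior is Dirichlet(αᵢ + nᵢ) = Dirichlet(20, 12, 6).
For a Dirichlet(a₁,…,a_K) with all aᵢ > 1, the mode has j-th component (aⱼ − 1)/(Σaᵢ − K).
Here Σaᵢ = 38 and K = 3, so p_C = (6 − 1)/(38 − 3) = 5/35 ≈ 0.1429.

MAP estimate of p_C = 0.1429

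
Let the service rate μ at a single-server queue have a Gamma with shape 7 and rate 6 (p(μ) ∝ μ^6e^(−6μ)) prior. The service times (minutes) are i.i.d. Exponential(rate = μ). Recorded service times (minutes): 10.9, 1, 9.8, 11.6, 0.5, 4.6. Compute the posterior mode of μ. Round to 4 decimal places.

The Exponential(rate=μ) likelihood is ∝ μ^n e^(−μΣtᵢ). Here n = 6 and Σtᵢ = 10.9 + 1 + 9.8 + 11.6 + 0.5 + 4.6 = 38.4.
Posterior ∝ μ^6e^(−6μ) · μ^6e^(−38.4μ) = μ^12e^(−44.4μ), i.e. Gamma(13, 44.4).
Mode = (a−1)/b = 12/44.4 ≈ 0.2703.

μ̂_MAP = 0.2703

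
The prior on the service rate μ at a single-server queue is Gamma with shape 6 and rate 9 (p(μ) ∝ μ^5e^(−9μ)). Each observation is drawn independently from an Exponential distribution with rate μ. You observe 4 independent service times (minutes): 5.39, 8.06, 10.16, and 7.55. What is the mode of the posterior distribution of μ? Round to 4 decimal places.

μ̂_MAP = 0.2241

The Exponential(rate=μ) likelihood is ∝ μ^n e^(−μΣtᵢ). Here n = 4 and Σtᵢ = 5.39 + 8.06 + 10.16 + 7.55 = 31.16.
Posterior ∝ μ^5e^(−9μ) · μ^4e^(−31.16μ) = μ^9e^(−40.16μ), i.e. Gamma(10, 40.16).
Mode = (a−1)/b = 9/40.16 ≈ 0.2241.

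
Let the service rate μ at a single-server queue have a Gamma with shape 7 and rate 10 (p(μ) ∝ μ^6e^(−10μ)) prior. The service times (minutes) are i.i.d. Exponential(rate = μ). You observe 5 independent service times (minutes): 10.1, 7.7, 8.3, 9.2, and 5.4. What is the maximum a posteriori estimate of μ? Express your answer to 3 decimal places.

μ̂_MAP = 0.217

The Exponential(rate=μ) likelihood is ∝ μ^n e^(−μΣtᵢ). Here n = 5 and Σtᵢ = 10.1 + 7.7 + 8.3 + 9.2 + 5.4 = 40.7.
Posterior ∝ μ^6e^(−10μ) · μ^5e^(−40.7μ) = μ^11e^(−50.7μ), i.e. Gamma(12, 50.7).
Mode = (a−1)/b = 11/50.7 ≈ 0.217.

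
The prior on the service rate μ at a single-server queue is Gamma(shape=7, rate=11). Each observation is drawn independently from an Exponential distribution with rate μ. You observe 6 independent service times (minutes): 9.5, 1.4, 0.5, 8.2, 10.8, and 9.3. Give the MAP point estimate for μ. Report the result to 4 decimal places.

The Exponential(rate=μ) likelihood is ∝ μ^n e^(−μΣtᵢ). Here n = 6 and Σtᵢ = 9.5 + 1.4 + 0.5 + 8.2 + 10.8 + 9.3 = 39.7.
Posterior ∝ μ^6e^(−11μ) · μ^6e^(−39.7μ) = μ^12e^(−50.7μ), i.e. Gamma(13, 50.7).
Mode = (a−1)/b = 12/50.7 ≈ 0.2367.

μ̂_MAP = 0.2367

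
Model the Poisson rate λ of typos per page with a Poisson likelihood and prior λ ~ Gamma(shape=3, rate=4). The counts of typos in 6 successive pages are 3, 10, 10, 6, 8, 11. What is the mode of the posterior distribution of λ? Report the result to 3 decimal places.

Σxᵢ = 3+10+10+6+8+11 = 48, with n = 6.
Posterior ∝ λ^2e^(−4λ) · λ^48e^(−6λ) = λ^50e^(−10λ), i.e. Gamma(shape=51, rate=10).
The mode of a Gamma(a, b) with a ≥ 1 (shape–rate) is (a−1)/b = 50/10 ≈ 5.000.

λ̂_MAP = 5.000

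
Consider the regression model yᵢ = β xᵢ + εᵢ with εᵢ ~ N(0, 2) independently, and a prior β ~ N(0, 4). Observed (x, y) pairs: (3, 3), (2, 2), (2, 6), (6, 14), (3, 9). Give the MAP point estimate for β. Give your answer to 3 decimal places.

log p(β | y) = −Σ(yᵢ − βxᵢ)²/(2·2) − β²/(2·4) + const.
Setting the derivative to zero: Σxᵢ(yᵢ − βxᵢ)/2 − β/4 = 0, so β = Σxᵢyᵢ / (Σxᵢ² + σ²/τ²).
Σxᵢyᵢ = 3·3 + 2·2 + 2·6 + 6·14 + 3·9 = 136; Σxᵢ² = 62; σ²/τ² = 0.5.
β̂_MAP = 136 / (62 + 0.5) = 136/62.5 ≈ 2.176.

β̂_MAP = 2.176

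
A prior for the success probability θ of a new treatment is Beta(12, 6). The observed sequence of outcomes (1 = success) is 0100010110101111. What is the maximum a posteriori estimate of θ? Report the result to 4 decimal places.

Prior: Beta(12, 6).
Data: 9 successes in 16 trials (from the sequence). The binomial likelihood contributes θ^9(1−θ)^7, so the posterior is Beta(12+9, 6+7) = Beta(21, 13).
For Beta(a, b) with a, b > 1 the mode is (a−1)/(a+b−2) = 20/32 ≈ 0.6250.

θ̂_MAP = 0.6250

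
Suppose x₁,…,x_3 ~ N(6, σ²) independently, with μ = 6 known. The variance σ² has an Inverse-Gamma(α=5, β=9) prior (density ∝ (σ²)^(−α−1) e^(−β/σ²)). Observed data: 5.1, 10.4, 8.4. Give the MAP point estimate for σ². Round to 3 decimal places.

Sum of squared deviations about the known mean: SS = (5.1−6)² + (10.4−6)² + (8.4−6)² = 25.93.
The Normal likelihood contributes (σ²)^(−n/2) exp(−SS/(2σ²)), so the posterior is Inverse-Gamma(α + n/2, β + SS/2) = Inverse-Gamma(6.5, 21.965).
The mode of Inverse-Gamma(a, b) is b/(a+1) = 21.965/7.5 ≈ 2.929.

σ̂²_MAP = 2.929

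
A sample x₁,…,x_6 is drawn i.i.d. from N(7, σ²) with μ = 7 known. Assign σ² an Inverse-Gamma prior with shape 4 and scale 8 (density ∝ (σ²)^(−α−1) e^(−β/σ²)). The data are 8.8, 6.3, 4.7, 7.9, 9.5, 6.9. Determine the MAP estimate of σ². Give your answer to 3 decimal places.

σ̂²_MAP = 2.006

Sum of squared deviations about the known mean: SS = (8.8−7)² + (6.3−7)² + (4.7−7)² + (7.9−7)² + (9.5−7)² + (6.9−7)² = 16.09.
The Normal likelihood contributes (σ²)^(−n/2) exp(−SS/(2σ²)), so the posterior is Inverse-Gamma(α + n/2, β + SS/2) = Inverse-Gamma(7, 16.045).
The mode of Inverse-Gamma(a, b) is b/(a+1) = 16.045/8 ≈ 2.006.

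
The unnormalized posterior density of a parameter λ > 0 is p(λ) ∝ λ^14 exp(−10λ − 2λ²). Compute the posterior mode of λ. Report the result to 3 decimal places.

ℓ'(λ) = 14/λ − 10 − 4λ. Setting this to zero and multiplying by λ: 4λ² + 10λ − 14 = 0.
λ = (−10 + √(10² + 4·4·14)) / (2·4) = (−10 + √324) / 8 = (−10 + 18)/8 = 1.
ℓ''(λ) = −14/λ² − 4 < 0, confirming a maximum.

λ̂_MAP = 1.000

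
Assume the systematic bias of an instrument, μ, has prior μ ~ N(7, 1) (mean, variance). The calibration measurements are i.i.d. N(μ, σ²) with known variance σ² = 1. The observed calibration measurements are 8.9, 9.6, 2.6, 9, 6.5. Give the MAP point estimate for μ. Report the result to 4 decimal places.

μ̂_MAP = 7.2667

n = 5; x̄ = (8.9 + 9.6 + 2.6 + 9 + 6.5)/5 = 36.6/5 = 7.32.
For a Normal prior and Normal likelihood with known variance, the posterior is Normal; its mode equals its mean, the precision-weighted average.
Prior precision 1/σ₀² = 1/1 = 1; data precision n/σ² = 5/1 = 5.
μ̂ = (1·7 + 5·7.32) / (1 + 5) = 43.6/6 = 109/15 ≈ 7.2667.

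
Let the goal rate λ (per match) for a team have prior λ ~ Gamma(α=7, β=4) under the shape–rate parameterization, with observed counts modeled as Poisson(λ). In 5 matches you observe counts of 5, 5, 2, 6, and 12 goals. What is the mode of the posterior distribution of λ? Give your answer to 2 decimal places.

Σxᵢ = 5+5+2+6+12 = 30, with n = 5.
Posterior ∝ λ^6e^(−4λ) · λ^30e^(−5λ) = λ^36e^(−9λ), i.e. Gamma(shape=37, rate=9).
The mode of a Gamma(a, b) with a ≥ 1 (shape–rate) is (a−1)/b = 36/9 ≈ 4.00.

λ̂_MAP = 4.00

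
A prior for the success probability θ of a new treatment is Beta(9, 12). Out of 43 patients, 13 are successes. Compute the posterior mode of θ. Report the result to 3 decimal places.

Prior: Beta(9, 12).
Data: 13 successes in 43 trials. The binomial likelihood contributes θ^13(1−θ)^30, so the posterior is Beta(9+13, 12+30) = Beta(22, 42).
For Beta(a, b) with a, b > 1 the mode is (a−1)/(a+b−2) = 21/62 ≈ 0.339.

θ̂_MAP = 0.339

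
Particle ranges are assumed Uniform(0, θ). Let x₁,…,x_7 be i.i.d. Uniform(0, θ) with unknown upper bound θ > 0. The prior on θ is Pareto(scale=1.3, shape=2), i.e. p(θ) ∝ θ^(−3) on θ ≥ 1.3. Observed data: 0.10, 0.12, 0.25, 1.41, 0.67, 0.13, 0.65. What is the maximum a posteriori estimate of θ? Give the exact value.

θ̂_MAP = 1.41

The Uniform(0, θ) likelihood is θ^(−n) for θ ≥ max(xᵢ), zero otherwise. Here max(xᵢ) = 1.41.
Posterior ∝ θ^(−3) · θ^(−7) = θ^(−10) on θ ≥ max(1.3, 1.41) = 1.41.
This density is strictly decreasing in θ, so the posterior mode lies at the lower boundary of the support.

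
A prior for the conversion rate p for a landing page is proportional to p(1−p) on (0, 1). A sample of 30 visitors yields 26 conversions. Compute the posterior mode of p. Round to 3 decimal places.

The prior density ∝ p(1−p)^1 is the kernel of Beta(2, 2).
Data: 26 successes in 30 trials. The binomial likelihood contributes p^26(1−p)^4, so the posterior is Beta(2+26, 2+4) = Beta(28, 6).
For Beta(a, b) with a, b > 1 the mode is (a−1)/(a+b−2) = 27/32 ≈ 0.844.

p̂_MAP = 0.844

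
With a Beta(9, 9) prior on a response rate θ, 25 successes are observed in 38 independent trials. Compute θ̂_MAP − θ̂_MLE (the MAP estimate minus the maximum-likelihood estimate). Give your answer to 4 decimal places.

Posterior is Beta(34, 22); MAP = (34−1)/(56−2) = 33/54 ≈ 0.61111.
MLE ignores the prior: θ̂_MLE = k/n = 25/38 ≈ 0.65789.
Difference = 33/54 − 25/38 = -8/171 ≈ -0.0468.

MAP − MLE = -0.0468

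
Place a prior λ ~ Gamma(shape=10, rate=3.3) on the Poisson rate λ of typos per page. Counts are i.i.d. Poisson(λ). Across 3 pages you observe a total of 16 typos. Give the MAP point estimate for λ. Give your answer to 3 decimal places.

λ̂_MAP = 3.968

Σxᵢ = 16, n = 3.
Posterior ∝ λ^9e^(−3.3λ) · λ^16e^(−3λ) = λ^25e^(−6.3λ), i.e. Gamma(shape=26, rate=6.3).
The mode of a Gamma(a, b) with a ≥ 1 (shape–rate) is (a−1)/b = 25/6.3 ≈ 3.968.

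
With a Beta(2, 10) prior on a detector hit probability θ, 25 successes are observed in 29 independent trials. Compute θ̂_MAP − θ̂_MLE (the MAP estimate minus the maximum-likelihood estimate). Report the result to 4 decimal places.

Posterior is Beta(27, 14); MAP = (27−1)/(41−2) = 26/39 ≈ 0.66667.
MLE ignores the prior: θ̂_MLE = k/n = 25/29 ≈ 0.86207.
Difference = 26/39 − 25/29 = -17/87 ≈ -0.1954.

MAP − MLE = -0.1954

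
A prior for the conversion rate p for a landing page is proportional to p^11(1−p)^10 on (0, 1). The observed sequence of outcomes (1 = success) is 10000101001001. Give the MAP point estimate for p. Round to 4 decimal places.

p̂_MAP = 0.4571

The prior density ∝ p^11(1−p)^10 is the kernel of Beta(12, 11).
Data: 5 successes in 14 trials (from the sequence). The binomial likelihood contributes p^5(1−p)^9, so the posterior is Beta(12+5, 11+9) = Beta(17, 20).
For Beta(a, b) with a, b > 1 the mode is (a−1)/(a+b−2) = 16/35 ≈ 0.4571.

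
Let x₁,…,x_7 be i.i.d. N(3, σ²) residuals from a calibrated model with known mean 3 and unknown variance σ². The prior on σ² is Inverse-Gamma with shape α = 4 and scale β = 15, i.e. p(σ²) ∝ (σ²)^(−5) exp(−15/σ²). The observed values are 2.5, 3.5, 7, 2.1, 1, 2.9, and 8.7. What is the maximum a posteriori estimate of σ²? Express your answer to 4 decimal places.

Sum of squared deviations about the known mean: SS = (2.5−3)² + (3.5−3)² + (7−3)² + (2.1−3)² + (1−3)² + (2.9−3)² + (8.7−3)² = 53.81.
The Normal likelihood contributes (σ²)^(−n/2) exp(−SS/(2σ²)), so the posterior is Inverse-Gamma(α + n/2, β + SS/2) = Inverse-Gamma(7.5, 41.905).
The mode of Inverse-Gamma(a, b) is b/(a+1) = 41.905/8.5 ≈ 4.9300.

σ̂²_MAP = 4.9300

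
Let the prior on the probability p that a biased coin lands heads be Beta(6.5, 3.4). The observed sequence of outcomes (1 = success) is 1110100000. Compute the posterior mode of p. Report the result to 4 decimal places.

p̂_MAP = 0.5307

Prior: Beta(6.5, 3.4).
Data: 4 successes in 10 trials (from the sequence). The binomial likelihood contributes p^4(1−p)^6, so the posterior is Beta(6.5+4, 3.4+6) = Beta(10.5, 9.4).
For Beta(a, b) with a, b > 1 the mode is (a−1)/(a+b−2) = 9.5/17.9 ≈ 0.5307.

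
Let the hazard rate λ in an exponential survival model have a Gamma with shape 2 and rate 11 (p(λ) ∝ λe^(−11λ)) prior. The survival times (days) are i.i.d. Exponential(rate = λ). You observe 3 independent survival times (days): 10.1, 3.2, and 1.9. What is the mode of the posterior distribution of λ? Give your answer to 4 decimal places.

λ̂_MAP = 0.1527

The Exponential(rate=λ) likelihood is ∝ λ^n e^(−λΣtᵢ). Here n = 3 and Σtᵢ = 10.1 + 3.2 + 1.9 = 15.2.
Posterior ∝ λe^(−11λ) · λ^3e^(−15.2λ) = λ^4e^(−26.2λ), i.e. Gamma(5, 26.2).
Mode = (a−1)/b = 4/26.2 ≈ 0.1527.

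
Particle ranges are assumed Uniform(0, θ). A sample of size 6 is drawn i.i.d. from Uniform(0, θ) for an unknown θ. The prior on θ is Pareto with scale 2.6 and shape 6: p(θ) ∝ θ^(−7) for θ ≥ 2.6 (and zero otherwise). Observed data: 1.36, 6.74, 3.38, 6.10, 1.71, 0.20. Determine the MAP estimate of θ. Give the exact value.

θ̂_MAP = 6.74

The Uniform(0, θ) likelihood is θ^(−n) for θ ≥ max(xᵢ), zero otherwise. Here max(xᵢ) = 6.74.
Posterior ∝ θ^(−7) · θ^(−6) = θ^(−13) on θ ≥ max(2.6, 6.74) = 6.74.
This density is strictly decreasing in θ, so the posterior mode lies at the lower boundary of the support.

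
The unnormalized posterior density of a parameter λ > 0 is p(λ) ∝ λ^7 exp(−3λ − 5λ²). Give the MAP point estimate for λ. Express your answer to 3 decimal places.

λ̂_MAP = 0.700

ℓ'(λ) = 7/λ − 3 − 10λ. Setting this to zero and multiplying by λ: 10λ² + 3λ − 7 = 0.
λ = (−3 + √(3² + 4·10·7)) / (2·10) = (−3 + √289) / 20 = (−3 + 17)/20 = 7/10.
ℓ''(λ) = −7/λ² − 10 < 0, confirming a maximum.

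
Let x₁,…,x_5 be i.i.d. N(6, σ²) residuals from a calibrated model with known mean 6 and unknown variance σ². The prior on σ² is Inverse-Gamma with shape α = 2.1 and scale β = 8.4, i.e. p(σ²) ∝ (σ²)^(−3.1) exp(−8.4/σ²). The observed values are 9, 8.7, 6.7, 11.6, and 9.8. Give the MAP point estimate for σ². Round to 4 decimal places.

σ̂²_MAP = 7.0875

Sum of squared deviations about the known mean: SS = (9−6)² + (8.7−6)² + (6.7−6)² + (11.6−6)² + (9.8−6)² = 62.58.
The Normal likelihood contributes (σ²)^(−n/2) exp(−SS/(2σ²)), so the posterior is Inverse-Gamma(α + n/2, β + SS/2) = Inverse-Gamma(4.6, 39.69).
The mode of Inverse-Gamma(a, b) is b/(a+1) = 39.69/5.6 ≈ 7.0875.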